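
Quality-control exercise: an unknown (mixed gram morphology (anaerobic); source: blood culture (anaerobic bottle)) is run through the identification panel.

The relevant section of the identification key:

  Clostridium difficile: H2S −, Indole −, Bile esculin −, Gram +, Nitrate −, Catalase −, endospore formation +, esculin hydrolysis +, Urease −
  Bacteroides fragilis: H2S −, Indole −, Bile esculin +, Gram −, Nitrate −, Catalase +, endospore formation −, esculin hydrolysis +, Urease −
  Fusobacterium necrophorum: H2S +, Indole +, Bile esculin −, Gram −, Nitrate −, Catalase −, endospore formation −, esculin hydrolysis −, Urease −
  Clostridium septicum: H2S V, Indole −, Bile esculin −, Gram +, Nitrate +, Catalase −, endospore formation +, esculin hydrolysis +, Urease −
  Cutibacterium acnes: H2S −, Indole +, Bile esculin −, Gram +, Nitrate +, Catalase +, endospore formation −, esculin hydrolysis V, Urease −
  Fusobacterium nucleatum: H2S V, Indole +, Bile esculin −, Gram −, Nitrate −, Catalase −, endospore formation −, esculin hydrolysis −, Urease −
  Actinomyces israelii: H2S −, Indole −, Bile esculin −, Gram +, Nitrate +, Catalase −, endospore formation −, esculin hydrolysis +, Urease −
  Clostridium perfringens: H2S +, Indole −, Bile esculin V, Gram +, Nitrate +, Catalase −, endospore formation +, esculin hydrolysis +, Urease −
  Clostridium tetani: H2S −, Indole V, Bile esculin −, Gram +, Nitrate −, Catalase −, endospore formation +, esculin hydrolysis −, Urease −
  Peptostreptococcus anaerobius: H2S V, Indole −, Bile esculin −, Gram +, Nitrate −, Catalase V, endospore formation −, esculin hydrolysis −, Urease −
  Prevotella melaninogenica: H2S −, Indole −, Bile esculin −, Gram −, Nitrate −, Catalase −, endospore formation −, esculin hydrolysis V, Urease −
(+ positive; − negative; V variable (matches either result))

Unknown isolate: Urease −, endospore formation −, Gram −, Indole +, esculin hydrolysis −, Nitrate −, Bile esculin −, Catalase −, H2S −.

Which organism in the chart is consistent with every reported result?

Fusobacterium nucleatum

Nitrate −: excludes Clostridium septicum, Cutibacterium acnes, Actinomyces israelii, Clostridium perfringens — 7 left.
Indole +: excludes Clostridium difficile, Bacteroides fragilis, Peptostreptococcus anaerobius, Prevotella melaninogenica — 3 left.
esculin hydrolysis −: all 3 remaining candidates are consistent.
Urease −: all 3 remaining candidates are consistent.
Gram −: excludes Clostridium tetani — 2 left.
Catalase −: all 2 remaining candidates are consistent.
Bile esculin −: all 2 remaining candidates are consistent.
endospore formation −: all 2 remaining candidates are consistent.
H2S −: excludes Fusobacterium necrophorum — 1 left.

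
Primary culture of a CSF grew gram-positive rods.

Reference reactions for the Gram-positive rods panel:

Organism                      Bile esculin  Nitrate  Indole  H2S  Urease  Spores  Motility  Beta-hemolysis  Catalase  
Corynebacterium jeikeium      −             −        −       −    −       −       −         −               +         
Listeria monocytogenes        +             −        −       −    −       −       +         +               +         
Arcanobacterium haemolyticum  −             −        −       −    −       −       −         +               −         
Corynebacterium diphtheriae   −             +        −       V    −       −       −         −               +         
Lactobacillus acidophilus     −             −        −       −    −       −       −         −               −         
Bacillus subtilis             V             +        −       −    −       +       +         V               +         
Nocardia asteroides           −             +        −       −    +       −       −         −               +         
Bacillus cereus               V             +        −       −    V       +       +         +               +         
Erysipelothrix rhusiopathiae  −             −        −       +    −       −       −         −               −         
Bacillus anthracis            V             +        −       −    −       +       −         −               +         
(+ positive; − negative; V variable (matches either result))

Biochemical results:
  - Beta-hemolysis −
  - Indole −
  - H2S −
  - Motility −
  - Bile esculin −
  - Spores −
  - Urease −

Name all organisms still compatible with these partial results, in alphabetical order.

Corynebacterium diphtheriae, Corynebacterium jeikeium, Lactobacillus acidophilus

H2S −: excludes Erysipelothrix rhusiopathiae — 9 left.
Bile esculin −: excludes Listeria monocytogenes — 8 left.
Beta-hemolysis −: excludes Arcanobacterium haemolyticum, Bacillus cereus — 6 left.
Indole −: all 6 remaining candidates are consistent.
Motility −: excludes Bacillus subtilis — 5 left.
Urease −: excludes Nocardia asteroides — 4 left.
Spores −: excludes Bacillus anthracis — 3 left.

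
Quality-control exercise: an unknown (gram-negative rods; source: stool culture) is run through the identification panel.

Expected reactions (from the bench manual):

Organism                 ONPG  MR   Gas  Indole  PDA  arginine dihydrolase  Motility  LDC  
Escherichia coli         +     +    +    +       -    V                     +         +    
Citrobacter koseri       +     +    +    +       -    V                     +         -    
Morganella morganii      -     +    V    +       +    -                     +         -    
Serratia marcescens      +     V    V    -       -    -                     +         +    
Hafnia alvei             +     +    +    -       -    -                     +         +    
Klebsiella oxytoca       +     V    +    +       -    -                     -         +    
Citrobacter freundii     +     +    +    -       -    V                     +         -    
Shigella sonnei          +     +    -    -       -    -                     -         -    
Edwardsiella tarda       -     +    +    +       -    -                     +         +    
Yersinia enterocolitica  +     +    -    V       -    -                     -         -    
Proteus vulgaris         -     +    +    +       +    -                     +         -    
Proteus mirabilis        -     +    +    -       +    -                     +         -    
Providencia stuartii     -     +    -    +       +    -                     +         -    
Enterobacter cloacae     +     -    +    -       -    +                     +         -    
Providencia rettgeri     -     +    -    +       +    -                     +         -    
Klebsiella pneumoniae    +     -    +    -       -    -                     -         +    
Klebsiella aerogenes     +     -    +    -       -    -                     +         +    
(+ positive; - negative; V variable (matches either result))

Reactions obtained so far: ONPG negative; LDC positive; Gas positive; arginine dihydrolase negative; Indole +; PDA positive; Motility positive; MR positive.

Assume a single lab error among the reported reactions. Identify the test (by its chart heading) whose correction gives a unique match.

PDA

As reported, no row in the chart matches all 8 reactions.
Reversing Gas → still no organism matches.
Reversing ONPG → still no organism matches.
Reversing Motility → still no organism matches.
Reversing arginine dihydrolase → still no organism matches.
Reversing LDC → 2 organisms match (not unique).
Reversing MR → still no organism matches.
Reversing Indole → still no organism matches.
Reversing PDA (to -) → unique match: Edwardsiella tarda.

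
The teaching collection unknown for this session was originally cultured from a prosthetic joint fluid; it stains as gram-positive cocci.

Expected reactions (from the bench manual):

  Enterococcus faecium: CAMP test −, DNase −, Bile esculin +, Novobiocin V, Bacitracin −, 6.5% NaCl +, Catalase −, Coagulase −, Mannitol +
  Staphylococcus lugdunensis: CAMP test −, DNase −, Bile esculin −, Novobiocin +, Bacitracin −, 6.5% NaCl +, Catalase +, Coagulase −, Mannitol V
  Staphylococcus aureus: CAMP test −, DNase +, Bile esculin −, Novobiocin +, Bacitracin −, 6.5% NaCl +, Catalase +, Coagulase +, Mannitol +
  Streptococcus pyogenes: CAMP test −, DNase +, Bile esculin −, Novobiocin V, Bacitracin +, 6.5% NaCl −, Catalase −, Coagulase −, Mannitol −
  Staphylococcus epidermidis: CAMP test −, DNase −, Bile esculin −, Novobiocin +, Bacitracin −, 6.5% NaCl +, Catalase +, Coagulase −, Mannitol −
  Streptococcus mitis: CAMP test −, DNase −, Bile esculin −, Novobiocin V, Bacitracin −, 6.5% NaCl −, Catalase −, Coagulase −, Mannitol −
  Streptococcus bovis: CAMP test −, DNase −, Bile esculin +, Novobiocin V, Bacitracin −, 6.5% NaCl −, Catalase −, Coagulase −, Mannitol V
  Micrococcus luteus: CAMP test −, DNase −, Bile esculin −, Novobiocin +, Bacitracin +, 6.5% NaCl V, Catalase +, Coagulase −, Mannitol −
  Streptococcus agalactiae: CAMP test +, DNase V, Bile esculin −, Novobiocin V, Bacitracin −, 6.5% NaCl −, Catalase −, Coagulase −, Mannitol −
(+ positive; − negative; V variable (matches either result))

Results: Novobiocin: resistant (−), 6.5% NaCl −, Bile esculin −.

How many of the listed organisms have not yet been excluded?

Bile esculin −: excludes Enterococcus faecium, Streptococcus bovis — 7 left.
6.5% NaCl −: excludes Staphylococcus lugdunensis, Staphylococcus aureus, Staphylococcus epidermidis — 4 left.
Novobiocin −: excludes Micrococcus luteus — 3 left.
Still consistent: Streptococcus agalactiae, Streptococcus mitis, Streptococcus pyogenes.

3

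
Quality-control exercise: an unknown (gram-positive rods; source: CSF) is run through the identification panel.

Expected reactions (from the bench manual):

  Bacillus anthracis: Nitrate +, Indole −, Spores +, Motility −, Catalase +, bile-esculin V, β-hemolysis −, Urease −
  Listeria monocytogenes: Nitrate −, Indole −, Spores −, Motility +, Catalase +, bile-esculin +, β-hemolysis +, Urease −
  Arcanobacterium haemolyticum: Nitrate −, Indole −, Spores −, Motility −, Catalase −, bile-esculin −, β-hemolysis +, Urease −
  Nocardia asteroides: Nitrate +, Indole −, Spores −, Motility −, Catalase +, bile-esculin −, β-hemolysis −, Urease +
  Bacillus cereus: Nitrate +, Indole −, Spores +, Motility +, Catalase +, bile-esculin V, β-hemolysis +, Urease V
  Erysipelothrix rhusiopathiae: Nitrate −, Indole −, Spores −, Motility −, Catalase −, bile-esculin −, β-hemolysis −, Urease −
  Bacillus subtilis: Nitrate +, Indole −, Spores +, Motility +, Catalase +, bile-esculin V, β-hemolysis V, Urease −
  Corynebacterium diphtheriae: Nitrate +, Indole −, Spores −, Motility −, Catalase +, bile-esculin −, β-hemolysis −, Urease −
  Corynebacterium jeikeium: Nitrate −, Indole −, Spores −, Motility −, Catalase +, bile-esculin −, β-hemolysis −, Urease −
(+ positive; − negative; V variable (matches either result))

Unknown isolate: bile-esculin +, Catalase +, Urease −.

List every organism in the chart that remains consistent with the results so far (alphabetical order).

Urease −: excludes Nocardia asteroides — 8 left.
Catalase +: excludes Arcanobacterium haemolyticum, Erysipelothrix rhusiopathiae — 6 left.
bile-esculin +: excludes Corynebacterium diphtheriae, Corynebacterium jeikeium — 4 left.

Bacillus anthracis, Bacillus cereus, Bacillus subtilis, Listeria monocytogenes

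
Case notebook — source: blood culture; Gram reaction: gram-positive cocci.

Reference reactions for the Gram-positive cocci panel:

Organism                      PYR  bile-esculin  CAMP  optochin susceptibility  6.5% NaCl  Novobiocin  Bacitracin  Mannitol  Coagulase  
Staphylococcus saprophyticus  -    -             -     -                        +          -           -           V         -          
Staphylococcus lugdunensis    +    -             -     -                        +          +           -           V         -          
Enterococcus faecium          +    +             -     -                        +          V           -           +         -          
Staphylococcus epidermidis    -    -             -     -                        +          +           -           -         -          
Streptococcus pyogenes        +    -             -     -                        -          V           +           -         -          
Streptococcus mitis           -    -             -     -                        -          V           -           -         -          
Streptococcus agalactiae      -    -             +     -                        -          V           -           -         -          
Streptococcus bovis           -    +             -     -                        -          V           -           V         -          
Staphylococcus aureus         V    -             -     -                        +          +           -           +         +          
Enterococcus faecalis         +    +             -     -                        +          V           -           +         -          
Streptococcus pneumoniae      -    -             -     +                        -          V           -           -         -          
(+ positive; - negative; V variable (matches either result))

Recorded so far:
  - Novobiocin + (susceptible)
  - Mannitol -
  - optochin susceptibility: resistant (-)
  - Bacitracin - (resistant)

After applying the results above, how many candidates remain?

5

Mannitol -: excludes Enterococcus faecium, Staphylococcus aureus, Enterococcus faecalis — 8 left.
Bacitracin -: excludes Streptococcus pyogenes — 7 left.
optochin susceptibility -: excludes Streptococcus pneumoniae — 6 left.
Novobiocin +: excludes Staphylococcus saprophyticus — 5 left.
Still consistent: Staphylococcus epidermidis, Staphylococcus lugdunensis, Streptococcus agalactiae, Streptococcus bovis, Streptococcus mitis.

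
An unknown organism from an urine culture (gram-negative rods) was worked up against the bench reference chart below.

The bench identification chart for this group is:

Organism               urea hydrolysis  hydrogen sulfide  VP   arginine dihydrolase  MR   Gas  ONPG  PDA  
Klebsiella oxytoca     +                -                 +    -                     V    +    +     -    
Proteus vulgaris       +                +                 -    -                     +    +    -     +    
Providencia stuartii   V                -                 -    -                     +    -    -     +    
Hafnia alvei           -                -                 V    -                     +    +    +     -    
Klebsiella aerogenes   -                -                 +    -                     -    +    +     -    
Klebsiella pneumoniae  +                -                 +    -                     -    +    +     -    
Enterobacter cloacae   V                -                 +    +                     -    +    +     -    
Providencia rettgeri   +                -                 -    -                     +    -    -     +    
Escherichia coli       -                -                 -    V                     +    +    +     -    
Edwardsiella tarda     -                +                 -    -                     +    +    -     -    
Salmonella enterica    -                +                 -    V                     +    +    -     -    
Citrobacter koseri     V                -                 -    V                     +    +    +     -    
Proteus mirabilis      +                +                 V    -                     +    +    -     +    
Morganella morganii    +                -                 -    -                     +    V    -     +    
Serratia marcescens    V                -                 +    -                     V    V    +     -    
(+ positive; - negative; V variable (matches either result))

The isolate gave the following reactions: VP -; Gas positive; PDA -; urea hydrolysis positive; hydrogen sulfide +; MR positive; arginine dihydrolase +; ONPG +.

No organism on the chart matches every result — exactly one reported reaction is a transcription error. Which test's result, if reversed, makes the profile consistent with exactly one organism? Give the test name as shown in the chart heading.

As reported, no row in the chart matches all 8 reactions.
Reversing hydrogen sulfide (to -) → unique match: Citrobacter koseri.
Reversing Gas → still no organism matches.
Reversing arginine dihydrolase → still no organism matches.
Reversing VP → still no organism matches.
Reversing urea hydrolysis → still no organism matches.
Reversing ONPG → still no organism matches.
Reversing PDA → still no organism matches.
Reversing MR → still no organism matches.

hydrogen sulfide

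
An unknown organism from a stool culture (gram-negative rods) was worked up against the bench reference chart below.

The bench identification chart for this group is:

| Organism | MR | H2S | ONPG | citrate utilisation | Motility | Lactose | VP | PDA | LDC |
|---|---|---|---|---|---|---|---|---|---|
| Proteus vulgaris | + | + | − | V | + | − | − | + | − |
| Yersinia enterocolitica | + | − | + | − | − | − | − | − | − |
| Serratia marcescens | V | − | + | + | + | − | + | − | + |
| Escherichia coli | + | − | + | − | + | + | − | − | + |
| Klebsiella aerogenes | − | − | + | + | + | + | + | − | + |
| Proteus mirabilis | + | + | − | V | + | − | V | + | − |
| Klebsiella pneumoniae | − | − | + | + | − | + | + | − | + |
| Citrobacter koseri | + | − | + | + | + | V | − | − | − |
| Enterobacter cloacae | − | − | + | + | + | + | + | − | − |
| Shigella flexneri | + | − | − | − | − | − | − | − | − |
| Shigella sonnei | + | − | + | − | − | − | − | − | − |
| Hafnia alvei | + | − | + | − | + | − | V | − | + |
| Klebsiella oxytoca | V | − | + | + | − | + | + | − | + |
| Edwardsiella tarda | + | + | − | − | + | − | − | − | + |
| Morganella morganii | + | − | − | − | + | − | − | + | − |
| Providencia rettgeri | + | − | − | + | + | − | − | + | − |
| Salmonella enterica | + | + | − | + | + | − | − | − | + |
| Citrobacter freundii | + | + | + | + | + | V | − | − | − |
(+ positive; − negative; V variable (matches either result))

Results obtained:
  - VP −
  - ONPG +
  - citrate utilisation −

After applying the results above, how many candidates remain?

citrate utilisation −: excludes 9 organisms — 9 left.
ONPG +: excludes 5 organisms — 4 left.
VP −: all 4 remaining candidates are consistent.
Still consistent: Escherichia coli, Hafnia alvei, Shigella sonnei, Yersinia enterocolitica.

4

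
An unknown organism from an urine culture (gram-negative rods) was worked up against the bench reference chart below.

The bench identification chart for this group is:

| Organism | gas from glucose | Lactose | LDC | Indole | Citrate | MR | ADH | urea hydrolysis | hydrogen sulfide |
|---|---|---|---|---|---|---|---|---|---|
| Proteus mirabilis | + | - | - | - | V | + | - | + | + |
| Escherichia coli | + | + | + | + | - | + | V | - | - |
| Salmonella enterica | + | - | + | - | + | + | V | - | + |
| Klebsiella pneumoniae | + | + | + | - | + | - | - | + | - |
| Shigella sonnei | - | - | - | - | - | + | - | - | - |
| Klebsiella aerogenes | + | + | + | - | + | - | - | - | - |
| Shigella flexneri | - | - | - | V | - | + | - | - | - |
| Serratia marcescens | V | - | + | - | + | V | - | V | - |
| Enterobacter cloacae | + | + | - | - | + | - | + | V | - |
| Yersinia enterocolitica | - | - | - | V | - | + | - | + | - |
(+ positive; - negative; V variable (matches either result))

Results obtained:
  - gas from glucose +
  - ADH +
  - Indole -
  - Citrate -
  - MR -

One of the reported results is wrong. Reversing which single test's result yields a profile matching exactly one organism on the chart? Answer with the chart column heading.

Citrate

As reported, no row in the chart matches all 5 reactions.
Reversing Citrate (to +) → unique match: Enterobacter cloacae.
Reversing MR → still no organism matches.
Reversing gas from glucose → still no organism matches.
Reversing Indole → still no organism matches.
Reversing ADH → still no organism matches.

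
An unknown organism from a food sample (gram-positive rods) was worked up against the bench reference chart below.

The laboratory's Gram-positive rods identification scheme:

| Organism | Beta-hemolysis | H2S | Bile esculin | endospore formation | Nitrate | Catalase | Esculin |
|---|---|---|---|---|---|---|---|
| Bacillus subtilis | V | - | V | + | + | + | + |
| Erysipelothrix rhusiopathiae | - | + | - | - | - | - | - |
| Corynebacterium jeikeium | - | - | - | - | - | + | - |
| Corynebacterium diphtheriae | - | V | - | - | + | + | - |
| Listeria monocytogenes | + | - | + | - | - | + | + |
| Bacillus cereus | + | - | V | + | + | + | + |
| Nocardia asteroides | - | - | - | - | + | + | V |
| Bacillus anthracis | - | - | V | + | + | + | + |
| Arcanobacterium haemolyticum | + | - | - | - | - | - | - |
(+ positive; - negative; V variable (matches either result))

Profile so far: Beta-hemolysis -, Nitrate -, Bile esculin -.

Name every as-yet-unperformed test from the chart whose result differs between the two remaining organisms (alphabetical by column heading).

Catalase, H2S

Nitrate -: excludes 5 organisms — 4 left.
Bile esculin -: excludes Listeria monocytogenes — 3 left.
Beta-hemolysis -: excludes Arcanobacterium haemolyticum — 2 left.
Two candidates remain: Corynebacterium jeikeium and Erysipelothrix rhusiopathiae.
  H2S: Corynebacterium jeikeium -, Erysipelothrix rhusiopathiae + — discriminates.
  endospore formation: - vs - — same for both, does not separate.
  Catalase: Corynebacterium jeikeium +, Erysipelothrix rhusiopathiae - — discriminates.
  Esculin: - vs - — same for both, does not separate.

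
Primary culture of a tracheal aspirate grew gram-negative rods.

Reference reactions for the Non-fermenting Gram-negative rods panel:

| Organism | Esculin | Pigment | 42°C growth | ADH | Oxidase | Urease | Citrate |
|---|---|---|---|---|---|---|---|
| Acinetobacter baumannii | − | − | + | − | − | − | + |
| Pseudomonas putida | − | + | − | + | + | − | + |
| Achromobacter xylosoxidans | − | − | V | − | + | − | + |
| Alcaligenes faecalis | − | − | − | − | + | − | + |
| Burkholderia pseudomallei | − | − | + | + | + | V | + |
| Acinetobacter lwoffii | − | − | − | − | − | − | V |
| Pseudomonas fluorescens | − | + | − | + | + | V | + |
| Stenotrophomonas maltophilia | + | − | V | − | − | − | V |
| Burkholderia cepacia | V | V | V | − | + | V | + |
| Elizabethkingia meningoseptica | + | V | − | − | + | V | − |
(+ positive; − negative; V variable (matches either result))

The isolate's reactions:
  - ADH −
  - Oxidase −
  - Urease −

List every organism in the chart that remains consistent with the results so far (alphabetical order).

Acinetobacter baumannii, Acinetobacter lwoffii, Stenotrophomonas maltophilia

ADH −: excludes Pseudomonas putida, Burkholderia pseudomallei, Pseudomonas fluorescens — 7 left.
Oxidase −: excludes Achromobacter xylosoxidans, Alcaligenes faecalis, Burkholderia cepacia, Elizabethkingia meningoseptica — 3 left.
Urease −: all 3 remaining candidates are consistent.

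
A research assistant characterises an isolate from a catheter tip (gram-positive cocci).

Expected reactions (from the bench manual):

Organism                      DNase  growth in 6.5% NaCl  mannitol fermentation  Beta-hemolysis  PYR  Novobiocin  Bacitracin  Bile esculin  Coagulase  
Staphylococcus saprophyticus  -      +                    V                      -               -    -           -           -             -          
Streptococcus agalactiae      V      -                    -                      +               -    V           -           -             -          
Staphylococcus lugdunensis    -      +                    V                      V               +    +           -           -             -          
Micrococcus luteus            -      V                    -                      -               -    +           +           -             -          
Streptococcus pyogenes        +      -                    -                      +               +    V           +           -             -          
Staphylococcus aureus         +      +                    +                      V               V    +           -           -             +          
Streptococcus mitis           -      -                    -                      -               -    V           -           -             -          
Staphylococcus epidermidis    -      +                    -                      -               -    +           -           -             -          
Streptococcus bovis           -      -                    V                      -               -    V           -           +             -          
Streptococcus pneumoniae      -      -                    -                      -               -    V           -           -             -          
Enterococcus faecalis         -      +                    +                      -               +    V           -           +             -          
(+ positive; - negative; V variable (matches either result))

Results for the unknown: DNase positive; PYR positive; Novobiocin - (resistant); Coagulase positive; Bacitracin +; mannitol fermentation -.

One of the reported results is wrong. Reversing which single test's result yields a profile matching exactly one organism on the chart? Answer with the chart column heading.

As reported, no row in the chart matches all 6 reactions.
Reversing Bacitracin → still no organism matches.
Reversing DNase → still no organism matches.
Reversing PYR → still no organism matches.
Reversing Novobiocin → still no organism matches.
Reversing mannitol fermentation → still no organism matches.
Reversing Coagulase (to -) → unique match: Streptococcus pyogenes.

Coagulase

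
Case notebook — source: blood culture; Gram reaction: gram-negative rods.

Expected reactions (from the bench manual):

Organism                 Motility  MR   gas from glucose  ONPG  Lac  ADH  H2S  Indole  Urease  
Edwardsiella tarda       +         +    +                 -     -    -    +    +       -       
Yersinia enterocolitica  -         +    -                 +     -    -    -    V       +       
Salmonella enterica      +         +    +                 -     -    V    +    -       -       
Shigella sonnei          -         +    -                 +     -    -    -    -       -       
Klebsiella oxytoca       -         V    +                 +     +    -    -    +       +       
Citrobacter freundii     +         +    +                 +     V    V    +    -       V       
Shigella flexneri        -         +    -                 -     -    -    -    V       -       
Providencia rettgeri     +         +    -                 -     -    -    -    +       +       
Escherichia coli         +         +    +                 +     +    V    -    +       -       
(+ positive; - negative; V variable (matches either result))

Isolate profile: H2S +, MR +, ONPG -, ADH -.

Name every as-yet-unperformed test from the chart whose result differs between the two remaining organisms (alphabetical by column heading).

Indole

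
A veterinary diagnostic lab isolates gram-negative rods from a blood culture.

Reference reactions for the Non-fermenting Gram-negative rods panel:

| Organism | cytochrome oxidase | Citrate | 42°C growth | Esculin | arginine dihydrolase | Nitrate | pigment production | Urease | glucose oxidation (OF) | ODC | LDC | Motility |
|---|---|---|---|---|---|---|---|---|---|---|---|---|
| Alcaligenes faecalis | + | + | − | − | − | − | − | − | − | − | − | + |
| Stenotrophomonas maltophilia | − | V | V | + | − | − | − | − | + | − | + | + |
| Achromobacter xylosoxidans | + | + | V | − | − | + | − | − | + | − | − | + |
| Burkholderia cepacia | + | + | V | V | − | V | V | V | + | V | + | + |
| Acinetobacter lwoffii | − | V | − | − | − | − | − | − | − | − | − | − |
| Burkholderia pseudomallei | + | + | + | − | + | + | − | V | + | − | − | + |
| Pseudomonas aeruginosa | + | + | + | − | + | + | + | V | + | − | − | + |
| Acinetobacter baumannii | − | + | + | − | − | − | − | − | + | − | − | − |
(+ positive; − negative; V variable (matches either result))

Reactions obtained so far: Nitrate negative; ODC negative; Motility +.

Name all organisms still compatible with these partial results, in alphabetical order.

Alcaligenes faecalis, Burkholderia cepacia, Stenotrophomonas maltophilia

ODC −: all 8 remaining candidates are consistent.
Motility +: excludes Acinetobacter lwoffii, Acinetobacter baumannii — 6 left.
Nitrate −: excludes Achromobacter xylosoxidans, Burkholderia pseudomallei, Pseudomonas aeruginosa — 3 left.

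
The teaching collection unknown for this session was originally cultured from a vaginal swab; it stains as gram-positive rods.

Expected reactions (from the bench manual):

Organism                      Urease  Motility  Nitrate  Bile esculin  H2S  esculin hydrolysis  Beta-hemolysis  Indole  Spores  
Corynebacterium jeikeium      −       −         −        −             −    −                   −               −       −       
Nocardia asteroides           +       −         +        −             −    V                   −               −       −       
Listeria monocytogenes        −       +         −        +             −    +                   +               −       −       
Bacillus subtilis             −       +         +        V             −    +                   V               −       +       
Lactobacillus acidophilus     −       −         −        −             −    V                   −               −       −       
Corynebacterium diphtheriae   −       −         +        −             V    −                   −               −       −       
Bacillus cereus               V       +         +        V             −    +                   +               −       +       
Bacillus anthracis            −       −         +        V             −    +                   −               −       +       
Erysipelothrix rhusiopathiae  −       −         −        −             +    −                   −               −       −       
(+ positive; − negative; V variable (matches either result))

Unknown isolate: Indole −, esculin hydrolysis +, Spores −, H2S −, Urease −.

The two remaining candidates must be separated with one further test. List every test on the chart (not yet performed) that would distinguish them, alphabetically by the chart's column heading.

H2S −: excludes Erysipelothrix rhusiopathiae — 8 left.
Spores −: excludes Bacillus subtilis, Bacillus cereus, Bacillus anthracis — 5 left.
esculin hydrolysis +: excludes Corynebacterium jeikeium, Corynebacterium diphtheriae — 3 left.
Indole −: all 3 remaining candidates are consistent.
Urease −: excludes Nocardia asteroides — 2 left.
Two candidates remain: Lactobacillus acidophilus and Listeria monocytogenes.
  Motility: Lactobacillus acidophilus −, Listeria monocytogenes + — discriminates.
  Nitrate: − vs − — same for both, does not separate.
  Bile esculin: Lactobacillus acidophilus −, Listeria monocytogenes + — discriminates.
  Beta-hemolysis: Lactobacillus acidophilus −, Listeria monocytogenes + — discriminates.

Beta-hemolysis, Bile esculin, Motility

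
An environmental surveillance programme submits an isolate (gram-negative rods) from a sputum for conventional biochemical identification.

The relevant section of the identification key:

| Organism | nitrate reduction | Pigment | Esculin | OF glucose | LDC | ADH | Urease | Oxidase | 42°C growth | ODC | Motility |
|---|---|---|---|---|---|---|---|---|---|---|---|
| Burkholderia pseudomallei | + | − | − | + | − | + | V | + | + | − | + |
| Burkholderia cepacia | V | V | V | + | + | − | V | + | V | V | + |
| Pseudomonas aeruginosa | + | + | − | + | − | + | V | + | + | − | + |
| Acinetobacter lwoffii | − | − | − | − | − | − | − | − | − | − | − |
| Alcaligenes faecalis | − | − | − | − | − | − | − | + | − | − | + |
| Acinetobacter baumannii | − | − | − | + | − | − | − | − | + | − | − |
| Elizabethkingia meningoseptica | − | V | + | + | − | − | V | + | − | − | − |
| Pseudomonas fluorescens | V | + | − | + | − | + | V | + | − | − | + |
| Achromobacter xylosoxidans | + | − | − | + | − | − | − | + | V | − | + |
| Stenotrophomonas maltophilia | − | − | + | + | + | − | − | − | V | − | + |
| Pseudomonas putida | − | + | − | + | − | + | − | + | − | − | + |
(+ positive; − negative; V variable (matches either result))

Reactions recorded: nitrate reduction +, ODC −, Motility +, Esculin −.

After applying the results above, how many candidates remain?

5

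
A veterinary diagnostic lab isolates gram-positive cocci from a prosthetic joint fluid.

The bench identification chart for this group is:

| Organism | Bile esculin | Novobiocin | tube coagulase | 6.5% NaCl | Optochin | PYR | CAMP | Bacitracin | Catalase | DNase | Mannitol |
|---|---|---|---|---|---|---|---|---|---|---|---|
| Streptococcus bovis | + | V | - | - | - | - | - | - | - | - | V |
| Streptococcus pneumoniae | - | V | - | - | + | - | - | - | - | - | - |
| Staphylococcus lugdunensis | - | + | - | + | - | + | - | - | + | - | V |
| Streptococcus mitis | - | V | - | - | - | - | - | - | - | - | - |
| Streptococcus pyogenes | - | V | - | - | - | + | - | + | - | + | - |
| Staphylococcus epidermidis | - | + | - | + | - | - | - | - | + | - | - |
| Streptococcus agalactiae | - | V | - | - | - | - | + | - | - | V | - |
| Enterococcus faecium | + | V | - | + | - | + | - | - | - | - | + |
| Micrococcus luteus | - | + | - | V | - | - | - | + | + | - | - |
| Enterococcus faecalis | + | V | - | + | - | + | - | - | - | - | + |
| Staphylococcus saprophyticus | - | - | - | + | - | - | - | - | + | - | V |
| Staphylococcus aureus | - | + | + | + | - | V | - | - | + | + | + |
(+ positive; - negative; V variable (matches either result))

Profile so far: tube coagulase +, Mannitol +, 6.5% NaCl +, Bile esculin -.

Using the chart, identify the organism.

Staphylococcus aureus

6.5% NaCl +: excludes 5 organisms — 7 left.
Bile esculin -: excludes Enterococcus faecium, Enterococcus faecalis — 5 left.
Mannitol +: excludes Staphylococcus epidermidis, Micrococcus luteus — 3 left.
tube coagulase +: excludes Staphylococcus lugdunensis, Staphylococcus saprophyticus — 1 left.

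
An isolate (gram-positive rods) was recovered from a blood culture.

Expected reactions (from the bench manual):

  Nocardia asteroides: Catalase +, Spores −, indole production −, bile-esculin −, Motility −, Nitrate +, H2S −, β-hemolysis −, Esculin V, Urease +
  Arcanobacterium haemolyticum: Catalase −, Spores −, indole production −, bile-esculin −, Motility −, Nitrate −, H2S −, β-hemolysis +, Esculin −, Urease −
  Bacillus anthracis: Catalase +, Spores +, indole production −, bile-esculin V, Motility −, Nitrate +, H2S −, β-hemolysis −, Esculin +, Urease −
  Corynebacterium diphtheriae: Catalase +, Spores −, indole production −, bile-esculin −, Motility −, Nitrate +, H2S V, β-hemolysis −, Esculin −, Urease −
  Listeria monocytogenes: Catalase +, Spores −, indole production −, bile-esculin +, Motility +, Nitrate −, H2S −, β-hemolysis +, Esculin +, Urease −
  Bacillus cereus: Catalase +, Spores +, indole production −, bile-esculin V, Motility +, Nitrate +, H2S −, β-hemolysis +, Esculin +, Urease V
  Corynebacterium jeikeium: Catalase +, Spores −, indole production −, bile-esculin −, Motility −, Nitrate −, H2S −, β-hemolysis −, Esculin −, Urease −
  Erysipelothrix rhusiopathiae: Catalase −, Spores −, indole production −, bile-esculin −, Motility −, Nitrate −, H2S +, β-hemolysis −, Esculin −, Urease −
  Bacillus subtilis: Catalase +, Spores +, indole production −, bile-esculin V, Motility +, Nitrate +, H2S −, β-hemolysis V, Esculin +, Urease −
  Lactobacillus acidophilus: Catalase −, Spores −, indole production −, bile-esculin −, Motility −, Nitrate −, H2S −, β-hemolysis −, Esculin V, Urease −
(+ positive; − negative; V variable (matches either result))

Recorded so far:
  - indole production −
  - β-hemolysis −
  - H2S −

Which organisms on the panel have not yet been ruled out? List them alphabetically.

H2S −: excludes Erysipelothrix rhusiopathiae — 9 left.
β-hemolysis −: excludes Arcanobacterium haemolyticum, Listeria monocytogenes, Bacillus cereus — 6 left.
indole production −: all 6 remaining candidates are consistent.

Bacillus anthracis, Bacillus subtilis, Corynebacterium diphtheriae, Corynebacterium jeikeium, Lactobacillus acidophilus, Nocardia asteroides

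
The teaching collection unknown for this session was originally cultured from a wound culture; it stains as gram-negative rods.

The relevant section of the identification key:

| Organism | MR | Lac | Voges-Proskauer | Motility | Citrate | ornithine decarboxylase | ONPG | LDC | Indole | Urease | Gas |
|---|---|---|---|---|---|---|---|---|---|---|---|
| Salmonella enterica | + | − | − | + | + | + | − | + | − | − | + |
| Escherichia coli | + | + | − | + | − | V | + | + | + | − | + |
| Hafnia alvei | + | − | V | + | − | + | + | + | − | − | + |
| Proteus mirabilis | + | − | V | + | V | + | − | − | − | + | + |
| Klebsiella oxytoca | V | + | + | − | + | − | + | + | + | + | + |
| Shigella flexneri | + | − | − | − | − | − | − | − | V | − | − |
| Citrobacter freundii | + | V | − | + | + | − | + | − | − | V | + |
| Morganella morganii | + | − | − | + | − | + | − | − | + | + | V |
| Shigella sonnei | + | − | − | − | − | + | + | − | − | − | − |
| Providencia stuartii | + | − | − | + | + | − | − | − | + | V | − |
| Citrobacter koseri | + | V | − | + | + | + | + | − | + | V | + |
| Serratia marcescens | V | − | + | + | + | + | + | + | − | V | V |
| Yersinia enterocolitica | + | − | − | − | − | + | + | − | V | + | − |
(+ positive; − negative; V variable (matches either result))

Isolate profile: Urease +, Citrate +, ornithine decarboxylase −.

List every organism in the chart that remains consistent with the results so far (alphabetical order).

Citrobacter freundii, Klebsiella oxytoca, Providencia stuartii

Citrate +: excludes 6 organisms — 7 left.
Urease +: excludes Salmonella enterica — 6 left.
ornithine decarboxylase −: excludes Proteus mirabilis, Citrobacter koseri, Serratia marcescens — 3 left.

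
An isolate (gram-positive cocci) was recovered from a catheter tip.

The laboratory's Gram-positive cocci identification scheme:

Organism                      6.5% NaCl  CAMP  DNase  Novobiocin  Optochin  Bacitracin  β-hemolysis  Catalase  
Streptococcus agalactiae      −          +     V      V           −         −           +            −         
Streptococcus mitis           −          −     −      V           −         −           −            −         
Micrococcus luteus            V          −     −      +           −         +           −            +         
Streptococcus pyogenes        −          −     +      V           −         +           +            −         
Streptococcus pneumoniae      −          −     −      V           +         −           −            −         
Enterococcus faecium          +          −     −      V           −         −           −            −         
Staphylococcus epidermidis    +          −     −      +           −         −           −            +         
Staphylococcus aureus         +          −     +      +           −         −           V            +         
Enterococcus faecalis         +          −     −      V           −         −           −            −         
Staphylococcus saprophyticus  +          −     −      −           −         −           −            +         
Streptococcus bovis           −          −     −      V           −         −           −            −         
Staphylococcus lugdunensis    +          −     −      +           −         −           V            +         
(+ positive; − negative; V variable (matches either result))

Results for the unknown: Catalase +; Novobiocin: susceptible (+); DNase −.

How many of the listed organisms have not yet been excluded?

3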